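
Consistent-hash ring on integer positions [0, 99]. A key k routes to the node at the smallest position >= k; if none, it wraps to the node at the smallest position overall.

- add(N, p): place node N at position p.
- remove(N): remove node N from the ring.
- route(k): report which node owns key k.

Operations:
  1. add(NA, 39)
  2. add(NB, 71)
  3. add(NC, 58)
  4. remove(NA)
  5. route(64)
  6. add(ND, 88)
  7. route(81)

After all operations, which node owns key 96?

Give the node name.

Op 1: add NA@39 -> ring=[39:NA]
Op 2: add NB@71 -> ring=[39:NA,71:NB]
Op 3: add NC@58 -> ring=[39:NA,58:NC,71:NB]
Op 4: remove NA -> ring=[58:NC,71:NB]
Op 5: route key 64: smallest pos >= 64 is 71 -> NB
Op 6: add ND@88 -> ring=[58:NC,71:NB,88:ND]
Op 7: route key 81: smallest pos >= 81 is 88 -> ND
Final route key 96: none >= 96, wrap to smallest pos 58 -> NC

Answer: NC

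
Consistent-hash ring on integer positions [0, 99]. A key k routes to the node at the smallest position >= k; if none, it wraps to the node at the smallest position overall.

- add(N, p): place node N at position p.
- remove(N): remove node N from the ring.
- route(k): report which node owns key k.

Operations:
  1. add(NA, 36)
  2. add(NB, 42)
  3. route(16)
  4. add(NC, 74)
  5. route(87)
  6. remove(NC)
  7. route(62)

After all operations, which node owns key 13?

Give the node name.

Answer: NA

Derivation:
Op 1: add NA@36 -> ring=[36:NA]
Op 2: add NB@42 -> ring=[36:NA,42:NB]
Op 3: route key 16: smallest pos >= 16 is 36 -> NA
Op 4: add NC@74 -> ring=[36:NA,42:NB,74:NC]
Op 5: route key 87: none >= 87, wrap to smallest pos 36 -> NA
Op 6: remove NC -> ring=[36:NA,42:NB]
Op 7: route key 62: none >= 62, wrap to smallest pos 36 -> NA
Final route key 13: smallest pos >= 13 is 36 -> NA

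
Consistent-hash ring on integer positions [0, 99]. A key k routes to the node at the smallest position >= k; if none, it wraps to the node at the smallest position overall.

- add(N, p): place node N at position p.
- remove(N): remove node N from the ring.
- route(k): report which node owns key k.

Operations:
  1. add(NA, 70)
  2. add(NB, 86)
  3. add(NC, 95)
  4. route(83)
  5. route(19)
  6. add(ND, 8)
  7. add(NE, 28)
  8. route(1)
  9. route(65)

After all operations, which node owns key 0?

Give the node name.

Answer: ND

Derivation:
Op 1: add NA@70 -> ring=[70:NA]
Op 2: add NB@86 -> ring=[70:NA,86:NB]
Op 3: add NC@95 -> ring=[70:NA,86:NB,95:NC]
Op 4: route key 83: smallest pos >= 83 is 86 -> NB
Op 5: route key 19: smallest pos >= 19 is 70 -> NA
Op 6: add ND@8 -> ring=[8:ND,70:NA,86:NB,95:NC]
Op 7: add NE@28 -> ring=[8:ND,28:NE,70:NA,86:NB,95:NC]
Op 8: route key 1: smallest pos >= 1 is 8 -> ND
Op 9: route key 65: smallest pos >= 65 is 70 -> NA
Final route key 0: smallest pos >= 0 is 8 -> ND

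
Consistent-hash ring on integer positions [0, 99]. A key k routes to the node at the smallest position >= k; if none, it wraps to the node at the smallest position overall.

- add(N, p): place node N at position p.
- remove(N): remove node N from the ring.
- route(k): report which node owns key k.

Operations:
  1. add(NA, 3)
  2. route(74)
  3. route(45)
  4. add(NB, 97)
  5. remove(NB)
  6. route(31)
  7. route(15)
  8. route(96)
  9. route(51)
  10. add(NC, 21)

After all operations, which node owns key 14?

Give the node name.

Op 1: add NA@3 -> ring=[3:NA]
Op 2: route key 74: none >= 74, wrap to smallest pos 3 -> NA
Op 3: route key 45: none >= 45, wrap to smallest pos 3 -> NA
Op 4: add NB@97 -> ring=[3:NA,97:NB]
Op 5: remove NB -> ring=[3:NA]
Op 6: route key 31: none >= 31, wrap to smallest pos 3 -> NA
Op 7: route key 15: none >= 15, wrap to smallest pos 3 -> NA
Op 8: route key 96: none >= 96, wrap to smallest pos 3 -> NA
Op 9: route key 51: none >= 51, wrap to smallest pos 3 -> NA
Op 10: add NC@21 -> ring=[3:NA,21:NC]
Final route key 14: smallest pos >= 14 is 21 -> NC

Answer: NC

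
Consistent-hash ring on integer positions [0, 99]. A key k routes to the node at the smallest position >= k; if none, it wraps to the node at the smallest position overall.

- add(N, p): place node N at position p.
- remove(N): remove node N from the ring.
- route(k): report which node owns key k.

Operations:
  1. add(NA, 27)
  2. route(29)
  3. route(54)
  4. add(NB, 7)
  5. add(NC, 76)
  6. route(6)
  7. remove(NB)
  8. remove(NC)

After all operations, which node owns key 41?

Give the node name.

Answer: NA

Derivation:
Op 1: add NA@27 -> ring=[27:NA]
Op 2: route key 29: none >= 29, wrap to smallest pos 27 -> NA
Op 3: route key 54: none >= 54, wrap to smallest pos 27 -> NA
Op 4: add NB@7 -> ring=[7:NB,27:NA]
Op 5: add NC@76 -> ring=[7:NB,27:NA,76:NC]
Op 6: route key 6: smallest pos >= 6 is 7 -> NB
Op 7: remove NB -> ring=[27:NA,76:NC]
Op 8: remove NC -> ring=[27:NA]
Final route key 41: none >= 41, wrap to smallest pos 27 -> NA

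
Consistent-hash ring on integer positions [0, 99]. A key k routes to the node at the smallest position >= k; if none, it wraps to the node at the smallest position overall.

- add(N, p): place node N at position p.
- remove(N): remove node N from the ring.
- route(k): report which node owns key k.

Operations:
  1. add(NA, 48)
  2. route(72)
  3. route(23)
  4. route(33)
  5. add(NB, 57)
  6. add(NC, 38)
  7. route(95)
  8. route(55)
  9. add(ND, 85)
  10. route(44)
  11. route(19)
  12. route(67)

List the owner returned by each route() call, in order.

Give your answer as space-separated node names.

Op 1: add NA@48 -> ring=[48:NA]
Op 2: route key 72: none >= 72, wrap to smallest pos 48 -> NA
Op 3: route key 23: smallest pos >= 23 is 48 -> NA
Op 4: route key 33: smallest pos >= 33 is 48 -> NA
Op 5: add NB@57 -> ring=[48:NA,57:NB]
Op 6: add NC@38 -> ring=[38:NC,48:NA,57:NB]
Op 7: route key 95: none >= 95, wrap to smallest pos 38 -> NC
Op 8: route key 55: smallest pos >= 55 is 57 -> NB
Op 9: add ND@85 -> ring=[38:NC,48:NA,57:NB,85:ND]
Op 10: route key 44: smallest pos >= 44 is 48 -> NA
Op 11: route key 19: smallest pos >= 19 is 38 -> NC
Op 12: route key 67: smallest pos >= 67 is 85 -> ND

Answer: NA NA NA NC NB NA NC ND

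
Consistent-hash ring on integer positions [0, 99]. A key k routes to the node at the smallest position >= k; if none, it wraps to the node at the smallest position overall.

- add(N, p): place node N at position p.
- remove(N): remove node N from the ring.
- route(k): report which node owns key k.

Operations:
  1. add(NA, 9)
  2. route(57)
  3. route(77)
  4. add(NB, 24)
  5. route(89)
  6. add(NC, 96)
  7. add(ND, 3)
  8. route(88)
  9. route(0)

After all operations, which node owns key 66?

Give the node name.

Answer: NC

Derivation:
Op 1: add NA@9 -> ring=[9:NA]
Op 2: route key 57: none >= 57, wrap to smallest pos 9 -> NA
Op 3: route key 77: none >= 77, wrap to smallest pos 9 -> NA
Op 4: add NB@24 -> ring=[9:NA,24:NB]
Op 5: route key 89: none >= 89, wrap to smallest pos 9 -> NA
Op 6: add NC@96 -> ring=[9:NA,24:NB,96:NC]
Op 7: add ND@3 -> ring=[3:ND,9:NA,24:NB,96:NC]
Op 8: route key 88: smallest pos >= 88 is 96 -> NC
Op 9: route key 0: smallest pos >= 0 is 3 -> ND
Final route key 66: smallest pos >= 66 is 96 -> NC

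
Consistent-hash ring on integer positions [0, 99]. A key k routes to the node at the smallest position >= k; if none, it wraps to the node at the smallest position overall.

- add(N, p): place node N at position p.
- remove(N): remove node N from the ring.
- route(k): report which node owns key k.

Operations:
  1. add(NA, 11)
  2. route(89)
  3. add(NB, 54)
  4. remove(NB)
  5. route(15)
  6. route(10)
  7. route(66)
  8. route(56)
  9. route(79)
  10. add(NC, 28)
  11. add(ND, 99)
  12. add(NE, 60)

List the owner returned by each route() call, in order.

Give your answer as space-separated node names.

Op 1: add NA@11 -> ring=[11:NA]
Op 2: route key 89: none >= 89, wrap to smallest pos 11 -> NA
Op 3: add NB@54 -> ring=[11:NA,54:NB]
Op 4: remove NB -> ring=[11:NA]
Op 5: route key 15: none >= 15, wrap to smallest pos 11 -> NA
Op 6: route key 10: smallest pos >= 10 is 11 -> NA
Op 7: route key 66: none >= 66, wrap to smallest pos 11 -> NA
Op 8: route key 56: none >= 56, wrap to smallest pos 11 -> NA
Op 9: route key 79: none >= 79, wrap to smallest pos 11 -> NA
Op 10: add NC@28 -> ring=[11:NA,28:NC]
Op 11: add ND@99 -> ring=[11:NA,28:NC,99:ND]
Op 12: add NE@60 -> ring=[11:NA,28:NC,60:NE,99:ND]

Answer: NA NA NA NA NA NA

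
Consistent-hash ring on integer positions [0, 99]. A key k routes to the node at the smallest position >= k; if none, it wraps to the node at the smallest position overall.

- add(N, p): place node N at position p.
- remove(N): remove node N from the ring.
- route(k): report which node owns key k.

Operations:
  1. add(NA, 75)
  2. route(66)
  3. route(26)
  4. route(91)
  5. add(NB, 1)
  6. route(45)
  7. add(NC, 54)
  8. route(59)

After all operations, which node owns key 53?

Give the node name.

Answer: NC

Derivation:
Op 1: add NA@75 -> ring=[75:NA]
Op 2: route key 66: smallest pos >= 66 is 75 -> NA
Op 3: route key 26: smallest pos >= 26 is 75 -> NA
Op 4: route key 91: none >= 91, wrap to smallest pos 75 -> NA
Op 5: add NB@1 -> ring=[1:NB,75:NA]
Op 6: route key 45: smallest pos >= 45 is 75 -> NA
Op 7: add NC@54 -> ring=[1:NB,54:NC,75:NA]
Op 8: route key 59: smallest pos >= 59 is 75 -> NA
Final route key 53: smallest pos >= 53 is 54 -> NC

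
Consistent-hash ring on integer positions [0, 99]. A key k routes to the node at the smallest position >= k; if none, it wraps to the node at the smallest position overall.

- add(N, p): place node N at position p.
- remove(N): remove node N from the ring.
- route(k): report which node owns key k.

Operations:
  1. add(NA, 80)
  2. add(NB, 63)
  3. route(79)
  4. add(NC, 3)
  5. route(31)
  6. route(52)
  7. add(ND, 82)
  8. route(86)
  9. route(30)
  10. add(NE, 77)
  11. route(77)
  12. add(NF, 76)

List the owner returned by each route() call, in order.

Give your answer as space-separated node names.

Op 1: add NA@80 -> ring=[80:NA]
Op 2: add NB@63 -> ring=[63:NB,80:NA]
Op 3: route key 79: smallest pos >= 79 is 80 -> NA
Op 4: add NC@3 -> ring=[3:NC,63:NB,80:NA]
Op 5: route key 31: smallest pos >= 31 is 63 -> NB
Op 6: route key 52: smallest pos >= 52 is 63 -> NB
Op 7: add ND@82 -> ring=[3:NC,63:NB,80:NA,82:ND]
Op 8: route key 86: none >= 86, wrap to smallest pos 3 -> NC
Op 9: route key 30: smallest pos >= 30 is 63 -> NB
Op 10: add NE@77 -> ring=[3:NC,63:NB,77:NE,80:NA,82:ND]
Op 11: route key 77: smallest pos >= 77 is 77 -> NE
Op 12: add NF@76 -> ring=[3:NC,63:NB,76:NF,77:NE,80:NA,82:ND]

Answer: NA NB NB NC NB NE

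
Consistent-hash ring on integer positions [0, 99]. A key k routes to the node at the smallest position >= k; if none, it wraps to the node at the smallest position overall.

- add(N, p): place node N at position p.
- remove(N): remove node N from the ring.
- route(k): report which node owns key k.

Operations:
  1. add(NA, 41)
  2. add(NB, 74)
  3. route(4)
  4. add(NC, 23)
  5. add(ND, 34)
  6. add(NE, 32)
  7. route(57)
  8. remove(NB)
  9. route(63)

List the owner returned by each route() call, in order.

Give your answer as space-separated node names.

Answer: NA NB NC

Derivation:
Op 1: add NA@41 -> ring=[41:NA]
Op 2: add NB@74 -> ring=[41:NA,74:NB]
Op 3: route key 4: smallest pos >= 4 is 41 -> NA
Op 4: add NC@23 -> ring=[23:NC,41:NA,74:NB]
Op 5: add ND@34 -> ring=[23:NC,34:ND,41:NA,74:NB]
Op 6: add NE@32 -> ring=[23:NC,32:NE,34:ND,41:NA,74:NB]
Op 7: route key 57: smallest pos >= 57 is 74 -> NB
Op 8: remove NB -> ring=[23:NC,32:NE,34:ND,41:NA]
Op 9: route key 63: none >= 63, wrap to smallest pos 23 -> NC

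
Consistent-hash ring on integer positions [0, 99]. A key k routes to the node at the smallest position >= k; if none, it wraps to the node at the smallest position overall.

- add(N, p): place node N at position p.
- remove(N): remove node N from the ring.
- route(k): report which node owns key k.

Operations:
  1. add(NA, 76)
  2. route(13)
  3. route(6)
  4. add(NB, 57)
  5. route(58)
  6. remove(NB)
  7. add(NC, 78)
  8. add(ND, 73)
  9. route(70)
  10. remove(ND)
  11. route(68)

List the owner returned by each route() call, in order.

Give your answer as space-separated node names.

Op 1: add NA@76 -> ring=[76:NA]
Op 2: route key 13: smallest pos >= 13 is 76 -> NA
Op 3: route key 6: smallest pos >= 6 is 76 -> NA
Op 4: add NB@57 -> ring=[57:NB,76:NA]
Op 5: route key 58: smallest pos >= 58 is 76 -> NA
Op 6: remove NB -> ring=[76:NA]
Op 7: add NC@78 -> ring=[76:NA,78:NC]
Op 8: add ND@73 -> ring=[73:ND,76:NA,78:NC]
Op 9: route key 70: smallest pos >= 70 is 73 -> ND
Op 10: remove ND -> ring=[76:NA,78:NC]
Op 11: route key 68: smallest pos >= 68 is 76 -> NA

Answer: NA NA NA ND NA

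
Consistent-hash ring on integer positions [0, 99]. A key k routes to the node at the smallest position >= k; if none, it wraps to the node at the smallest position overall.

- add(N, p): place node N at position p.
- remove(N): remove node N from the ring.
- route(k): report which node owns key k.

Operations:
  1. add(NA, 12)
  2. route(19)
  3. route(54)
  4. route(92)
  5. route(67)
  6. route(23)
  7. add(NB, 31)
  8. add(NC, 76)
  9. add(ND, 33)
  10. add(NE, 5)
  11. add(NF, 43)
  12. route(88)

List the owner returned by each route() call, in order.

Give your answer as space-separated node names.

Op 1: add NA@12 -> ring=[12:NA]
Op 2: route key 19: none >= 19, wrap to smallest pos 12 -> NA
Op 3: route key 54: none >= 54, wrap to smallest pos 12 -> NA
Op 4: route key 92: none >= 92, wrap to smallest pos 12 -> NA
Op 5: route key 67: none >= 67, wrap to smallest pos 12 -> NA
Op 6: route key 23: none >= 23, wrap to smallest pos 12 -> NA
Op 7: add NB@31 -> ring=[12:NA,31:NB]
Op 8: add NC@76 -> ring=[12:NA,31:NB,76:NC]
Op 9: add ND@33 -> ring=[12:NA,31:NB,33:ND,76:NC]
Op 10: add NE@5 -> ring=[5:NE,12:NA,31:NB,33:ND,76:NC]
Op 11: add NF@43 -> ring=[5:NE,12:NA,31:NB,33:ND,43:NF,76:NC]
Op 12: route key 88: none >= 88, wrap to smallest pos 5 -> NE

Answer: NA NA NA NA NA NE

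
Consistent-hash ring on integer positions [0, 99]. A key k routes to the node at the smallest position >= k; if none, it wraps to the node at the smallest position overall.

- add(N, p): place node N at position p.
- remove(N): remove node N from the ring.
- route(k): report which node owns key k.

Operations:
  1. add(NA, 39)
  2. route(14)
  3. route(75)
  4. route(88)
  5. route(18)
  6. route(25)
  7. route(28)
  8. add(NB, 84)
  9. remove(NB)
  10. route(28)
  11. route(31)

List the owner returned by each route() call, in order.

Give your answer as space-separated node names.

Answer: NA NA NA NA NA NA NA NA

Derivation:
Op 1: add NA@39 -> ring=[39:NA]
Op 2: route key 14: smallest pos >= 14 is 39 -> NA
Op 3: route key 75: none >= 75, wrap to smallest pos 39 -> NA
Op 4: route key 88: none >= 88, wrap to smallest pos 39 -> NA
Op 5: route key 18: smallest pos >= 18 is 39 -> NA
Op 6: route key 25: smallest pos >= 25 is 39 -> NA
Op 7: route key 28: smallest pos >= 28 is 39 -> NA
Op 8: add NB@84 -> ring=[39:NA,84:NB]
Op 9: remove NB -> ring=[39:NA]
Op 10: route key 28: smallest pos >= 28 is 39 -> NA
Op 11: route key 31: smallest pos >= 31 is 39 -> NA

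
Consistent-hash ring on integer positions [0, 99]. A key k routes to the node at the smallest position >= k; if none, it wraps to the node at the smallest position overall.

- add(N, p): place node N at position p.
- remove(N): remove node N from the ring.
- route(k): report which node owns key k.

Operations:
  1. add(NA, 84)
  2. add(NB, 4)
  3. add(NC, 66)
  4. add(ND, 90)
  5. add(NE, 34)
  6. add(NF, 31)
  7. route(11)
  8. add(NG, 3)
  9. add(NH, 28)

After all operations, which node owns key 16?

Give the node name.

Op 1: add NA@84 -> ring=[84:NA]
Op 2: add NB@4 -> ring=[4:NB,84:NA]
Op 3: add NC@66 -> ring=[4:NB,66:NC,84:NA]
Op 4: add ND@90 -> ring=[4:NB,66:NC,84:NA,90:ND]
Op 5: add NE@34 -> ring=[4:NB,34:NE,66:NC,84:NA,90:ND]
Op 6: add NF@31 -> ring=[4:NB,31:NF,34:NE,66:NC,84:NA,90:ND]
Op 7: route key 11: smallest pos >= 11 is 31 -> NF
Op 8: add NG@3 -> ring=[3:NG,4:NB,31:NF,34:NE,66:NC,84:NA,90:ND]
Op 9: add NH@28 -> ring=[3:NG,4:NB,28:NH,31:NF,34:NE,66:NC,84:NA,90:ND]
Final route key 16: smallest pos >= 16 is 28 -> NH

Answer: NH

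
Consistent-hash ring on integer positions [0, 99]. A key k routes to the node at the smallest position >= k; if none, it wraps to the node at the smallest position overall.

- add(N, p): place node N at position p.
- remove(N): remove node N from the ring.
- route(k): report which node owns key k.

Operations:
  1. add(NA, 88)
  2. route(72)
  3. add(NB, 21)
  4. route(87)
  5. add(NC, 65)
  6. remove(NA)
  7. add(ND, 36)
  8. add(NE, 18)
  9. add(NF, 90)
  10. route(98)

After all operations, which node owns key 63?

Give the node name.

Op 1: add NA@88 -> ring=[88:NA]
Op 2: route key 72: smallest pos >= 72 is 88 -> NA
Op 3: add NB@21 -> ring=[21:NB,88:NA]
Op 4: route key 87: smallest pos >= 87 is 88 -> NA
Op 5: add NC@65 -> ring=[21:NB,65:NC,88:NA]
Op 6: remove NA -> ring=[21:NB,65:NC]
Op 7: add ND@36 -> ring=[21:NB,36:ND,65:NC]
Op 8: add NE@18 -> ring=[18:NE,21:NB,36:ND,65:NC]
Op 9: add NF@90 -> ring=[18:NE,21:NB,36:ND,65:NC,90:NF]
Op 10: route key 98: none >= 98, wrap to smallest pos 18 -> NE
Final route key 63: smallest pos >= 63 is 65 -> NC

Answer: NC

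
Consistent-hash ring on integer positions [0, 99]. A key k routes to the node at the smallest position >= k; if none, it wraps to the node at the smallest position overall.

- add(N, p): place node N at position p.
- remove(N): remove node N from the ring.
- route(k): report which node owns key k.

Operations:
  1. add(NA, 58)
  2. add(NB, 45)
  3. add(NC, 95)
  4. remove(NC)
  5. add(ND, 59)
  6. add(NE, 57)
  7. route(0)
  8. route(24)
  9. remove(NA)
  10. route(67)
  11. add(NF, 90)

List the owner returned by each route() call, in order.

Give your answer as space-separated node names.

Op 1: add NA@58 -> ring=[58:NA]
Op 2: add NB@45 -> ring=[45:NB,58:NA]
Op 3: add NC@95 -> ring=[45:NB,58:NA,95:NC]
Op 4: remove NC -> ring=[45:NB,58:NA]
Op 5: add ND@59 -> ring=[45:NB,58:NA,59:ND]
Op 6: add NE@57 -> ring=[45:NB,57:NE,58:NA,59:ND]
Op 7: route key 0: smallest pos >= 0 is 45 -> NB
Op 8: route key 24: smallest pos >= 24 is 45 -> NB
Op 9: remove NA -> ring=[45:NB,57:NE,59:ND]
Op 10: route key 67: none >= 67, wrap to smallest pos 45 -> NB
Op 11: add NF@90 -> ring=[45:NB,57:NE,59:ND,90:NF]

Answer: NB NB NB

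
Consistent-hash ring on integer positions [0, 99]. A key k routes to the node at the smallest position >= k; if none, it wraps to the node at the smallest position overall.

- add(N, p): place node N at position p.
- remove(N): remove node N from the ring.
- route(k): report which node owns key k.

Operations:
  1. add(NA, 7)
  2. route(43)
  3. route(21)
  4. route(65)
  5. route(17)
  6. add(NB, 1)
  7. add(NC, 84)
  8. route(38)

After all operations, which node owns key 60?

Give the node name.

Answer: NC

Derivation:
Op 1: add NA@7 -> ring=[7:NA]
Op 2: route key 43: none >= 43, wrap to smallest pos 7 -> NA
Op 3: route key 21: none >= 21, wrap to smallest pos 7 -> NA
Op 4: route key 65: none >= 65, wrap to smallest pos 7 -> NA
Op 5: route key 17: none >= 17, wrap to smallest pos 7 -> NA
Op 6: add NB@1 -> ring=[1:NB,7:NA]
Op 7: add NC@84 -> ring=[1:NB,7:NA,84:NC]
Op 8: route key 38: smallest pos >= 38 is 84 -> NC
Final route key 60: smallest pos >= 60 is 84 -> NC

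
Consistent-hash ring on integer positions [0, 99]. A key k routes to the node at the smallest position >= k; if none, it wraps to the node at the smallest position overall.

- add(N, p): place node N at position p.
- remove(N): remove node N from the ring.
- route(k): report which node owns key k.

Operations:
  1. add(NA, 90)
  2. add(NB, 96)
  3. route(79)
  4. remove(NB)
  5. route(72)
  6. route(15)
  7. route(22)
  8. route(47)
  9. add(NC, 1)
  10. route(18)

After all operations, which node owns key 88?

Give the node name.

Op 1: add NA@90 -> ring=[90:NA]
Op 2: add NB@96 -> ring=[90:NA,96:NB]
Op 3: route key 79: smallest pos >= 79 is 90 -> NA
Op 4: remove NB -> ring=[90:NA]
Op 5: route key 72: smallest pos >= 72 is 90 -> NA
Op 6: route key 15: smallest pos >= 15 is 90 -> NA
Op 7: route key 22: smallest pos >= 22 is 90 -> NA
Op 8: route key 47: smallest pos >= 47 is 90 -> NA
Op 9: add NC@1 -> ring=[1:NC,90:NA]
Op 10: route key 18: smallest pos >= 18 is 90 -> NA
Final route key 88: smallest pos >= 88 is 90 -> NA

Answer: NA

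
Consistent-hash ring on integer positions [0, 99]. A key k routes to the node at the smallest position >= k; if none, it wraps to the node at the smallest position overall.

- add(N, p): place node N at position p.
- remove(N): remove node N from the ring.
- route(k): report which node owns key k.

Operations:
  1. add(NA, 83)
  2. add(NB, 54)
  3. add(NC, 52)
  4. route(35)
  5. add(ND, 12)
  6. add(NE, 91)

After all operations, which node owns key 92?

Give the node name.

Answer: ND

Derivation:
Op 1: add NA@83 -> ring=[83:NA]
Op 2: add NB@54 -> ring=[54:NB,83:NA]
Op 3: add NC@52 -> ring=[52:NC,54:NB,83:NA]
Op 4: route key 35: smallest pos >= 35 is 52 -> NC
Op 5: add ND@12 -> ring=[12:ND,52:NC,54:NB,83:NA]
Op 6: add NE@91 -> ring=[12:ND,52:NC,54:NB,83:NA,91:NE]
Final route key 92: none >= 92, wrap to smallest pos 12 -> ND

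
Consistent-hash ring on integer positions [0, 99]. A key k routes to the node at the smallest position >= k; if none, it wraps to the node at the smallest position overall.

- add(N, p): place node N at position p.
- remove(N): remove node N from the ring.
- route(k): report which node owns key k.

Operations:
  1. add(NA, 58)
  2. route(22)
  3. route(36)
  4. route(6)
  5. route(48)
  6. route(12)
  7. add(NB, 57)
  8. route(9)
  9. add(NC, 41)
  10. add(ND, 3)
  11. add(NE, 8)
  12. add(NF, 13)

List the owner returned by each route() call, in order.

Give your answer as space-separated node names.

Op 1: add NA@58 -> ring=[58:NA]
Op 2: route key 22: smallest pos >= 22 is 58 -> NA
Op 3: route key 36: smallest pos >= 36 is 58 -> NA
Op 4: route key 6: smallest pos >= 6 is 58 -> NA
Op 5: route key 48: smallest pos >= 48 is 58 -> NA
Op 6: route key 12: smallest pos >= 12 is 58 -> NA
Op 7: add NB@57 -> ring=[57:NB,58:NA]
Op 8: route key 9: smallest pos >= 9 is 57 -> NB
Op 9: add NC@41 -> ring=[41:NC,57:NB,58:NA]
Op 10: add ND@3 -> ring=[3:ND,41:NC,57:NB,58:NA]
Op 11: add NE@8 -> ring=[3:ND,8:NE,41:NC,57:NB,58:NA]
Op 12: add NF@13 -> ring=[3:ND,8:NE,13:NF,41:NC,57:NB,58:NA]

Answer: NA NA NA NA NA NB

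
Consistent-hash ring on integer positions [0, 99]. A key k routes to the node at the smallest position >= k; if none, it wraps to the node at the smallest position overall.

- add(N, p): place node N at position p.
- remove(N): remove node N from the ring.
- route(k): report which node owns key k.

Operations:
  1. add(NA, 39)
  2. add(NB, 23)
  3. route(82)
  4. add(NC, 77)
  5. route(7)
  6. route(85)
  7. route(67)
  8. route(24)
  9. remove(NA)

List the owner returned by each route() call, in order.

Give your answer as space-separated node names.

Answer: NB NB NB NC NA

Derivation:
Op 1: add NA@39 -> ring=[39:NA]
Op 2: add NB@23 -> ring=[23:NB,39:NA]
Op 3: route key 82: none >= 82, wrap to smallest pos 23 -> NB
Op 4: add NC@77 -> ring=[23:NB,39:NA,77:NC]
Op 5: route key 7: smallest pos >= 7 is 23 -> NB
Op 6: route key 85: none >= 85, wrap to smallest pos 23 -> NB
Op 7: route key 67: smallest pos >= 67 is 77 -> NC
Op 8: route key 24: smallest pos >= 24 is 39 -> NA
Op 9: remove NA -> ring=[23:NB,77:NC]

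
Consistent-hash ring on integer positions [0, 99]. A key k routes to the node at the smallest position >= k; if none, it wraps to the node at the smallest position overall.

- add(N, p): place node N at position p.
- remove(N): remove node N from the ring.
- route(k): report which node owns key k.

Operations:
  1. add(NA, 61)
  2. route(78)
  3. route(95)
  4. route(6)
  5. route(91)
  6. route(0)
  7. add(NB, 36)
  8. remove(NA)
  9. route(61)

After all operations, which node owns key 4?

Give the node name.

Answer: NB

Derivation:
Op 1: add NA@61 -> ring=[61:NA]
Op 2: route key 78: none >= 78, wrap to smallest pos 61 -> NA
Op 3: route key 95: none >= 95, wrap to smallest pos 61 -> NA
Op 4: route key 6: smallest pos >= 6 is 61 -> NA
Op 5: route key 91: none >= 91, wrap to smallest pos 61 -> NA
Op 6: route key 0: smallest pos >= 0 is 61 -> NA
Op 7: add NB@36 -> ring=[36:NB,61:NA]
Op 8: remove NA -> ring=[36:NB]
Op 9: route key 61: none >= 61, wrap to smallest pos 36 -> NB
Final route key 4: smallest pos >= 4 is 36 -> NB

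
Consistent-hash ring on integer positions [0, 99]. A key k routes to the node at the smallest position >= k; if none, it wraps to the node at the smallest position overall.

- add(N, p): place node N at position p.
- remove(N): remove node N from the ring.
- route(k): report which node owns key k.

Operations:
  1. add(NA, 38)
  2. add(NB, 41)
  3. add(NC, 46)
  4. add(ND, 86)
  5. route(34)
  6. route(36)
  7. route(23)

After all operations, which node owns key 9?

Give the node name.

Answer: NA

Derivation:
Op 1: add NA@38 -> ring=[38:NA]
Op 2: add NB@41 -> ring=[38:NA,41:NB]
Op 3: add NC@46 -> ring=[38:NA,41:NB,46:NC]
Op 4: add ND@86 -> ring=[38:NA,41:NB,46:NC,86:ND]
Op 5: route key 34: smallest pos >= 34 is 38 -> NA
Op 6: route key 36: smallest pos >= 36 is 38 -> NA
Op 7: route key 23: smallest pos >= 23 is 38 -> NA
Final route key 9: smallest pos >= 9 is 38 -> NA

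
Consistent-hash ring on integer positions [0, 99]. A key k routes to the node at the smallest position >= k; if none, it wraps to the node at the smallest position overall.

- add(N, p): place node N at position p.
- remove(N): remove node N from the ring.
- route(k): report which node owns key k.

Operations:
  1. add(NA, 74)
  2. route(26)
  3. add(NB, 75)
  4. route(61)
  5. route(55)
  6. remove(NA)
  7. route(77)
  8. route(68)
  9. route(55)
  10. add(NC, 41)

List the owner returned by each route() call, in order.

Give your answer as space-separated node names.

Answer: NA NA NA NB NB NB

Derivation:
Op 1: add NA@74 -> ring=[74:NA]
Op 2: route key 26: smallest pos >= 26 is 74 -> NA
Op 3: add NB@75 -> ring=[74:NA,75:NB]
Op 4: route key 61: smallest pos >= 61 is 74 -> NA
Op 5: route key 55: smallest pos >= 55 is 74 -> NA
Op 6: remove NA -> ring=[75:NB]
Op 7: route key 77: none >= 77, wrap to smallest pos 75 -> NB
Op 8: route key 68: smallest pos >= 68 is 75 -> NB
Op 9: route key 55: smallest pos >= 55 is 75 -> NB
Op 10: add NC@41 -> ring=[41:NC,75:NB]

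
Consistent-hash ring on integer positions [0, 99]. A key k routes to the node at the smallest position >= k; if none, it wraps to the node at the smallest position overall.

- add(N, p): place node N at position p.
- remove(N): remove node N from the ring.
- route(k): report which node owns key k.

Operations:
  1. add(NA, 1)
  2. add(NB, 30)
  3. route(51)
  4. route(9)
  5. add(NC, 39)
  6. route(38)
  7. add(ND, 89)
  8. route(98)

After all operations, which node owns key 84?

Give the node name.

Answer: ND

Derivation:
Op 1: add NA@1 -> ring=[1:NA]
Op 2: add NB@30 -> ring=[1:NA,30:NB]
Op 3: route key 51: none >= 51, wrap to smallest pos 1 -> NA
Op 4: route key 9: smallest pos >= 9 is 30 -> NB
Op 5: add NC@39 -> ring=[1:NA,30:NB,39:NC]
Op 6: route key 38: smallest pos >= 38 is 39 -> NC
Op 7: add ND@89 -> ring=[1:NA,30:NB,39:NC,89:ND]
Op 8: route key 98: none >= 98, wrap to smallest pos 1 -> NA
Final route key 84: smallest pos >= 84 is 89 -> ND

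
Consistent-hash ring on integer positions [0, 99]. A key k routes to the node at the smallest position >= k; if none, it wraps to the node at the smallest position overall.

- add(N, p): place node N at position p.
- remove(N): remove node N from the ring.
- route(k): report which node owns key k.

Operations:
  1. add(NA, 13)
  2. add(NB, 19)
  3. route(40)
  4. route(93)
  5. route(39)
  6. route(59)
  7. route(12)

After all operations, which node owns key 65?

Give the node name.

Answer: NA

Derivation:
Op 1: add NA@13 -> ring=[13:NA]
Op 2: add NB@19 -> ring=[13:NA,19:NB]
Op 3: route key 40: none >= 40, wrap to smallest pos 13 -> NA
Op 4: route key 93: none >= 93, wrap to smallest pos 13 -> NA
Op 5: route key 39: none >= 39, wrap to smallest pos 13 -> NA
Op 6: route key 59: none >= 59, wrap to smallest pos 13 -> NA
Op 7: route key 12: smallest pos >= 12 is 13 -> NA
Final route key 65: none >= 65, wrap to smallest pos 13 -> NA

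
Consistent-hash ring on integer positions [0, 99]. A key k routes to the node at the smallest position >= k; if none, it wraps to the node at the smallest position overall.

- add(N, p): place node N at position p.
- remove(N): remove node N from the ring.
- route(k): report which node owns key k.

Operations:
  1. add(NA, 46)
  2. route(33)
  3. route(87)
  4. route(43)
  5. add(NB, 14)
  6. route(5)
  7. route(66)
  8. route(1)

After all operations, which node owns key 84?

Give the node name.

Answer: NB

Derivation:
Op 1: add NA@46 -> ring=[46:NA]
Op 2: route key 33: smallest pos >= 33 is 46 -> NA
Op 3: route key 87: none >= 87, wrap to smallest pos 46 -> NA
Op 4: route key 43: smallest pos >= 43 is 46 -> NA
Op 5: add NB@14 -> ring=[14:NB,46:NA]
Op 6: route key 5: smallest pos >= 5 is 14 -> NB
Op 7: route key 66: none >= 66, wrap to smallest pos 14 -> NB
Op 8: route key 1: smallest pos >= 1 is 14 -> NB
Final route key 84: none >= 84, wrap to smallest pos 14 -> NB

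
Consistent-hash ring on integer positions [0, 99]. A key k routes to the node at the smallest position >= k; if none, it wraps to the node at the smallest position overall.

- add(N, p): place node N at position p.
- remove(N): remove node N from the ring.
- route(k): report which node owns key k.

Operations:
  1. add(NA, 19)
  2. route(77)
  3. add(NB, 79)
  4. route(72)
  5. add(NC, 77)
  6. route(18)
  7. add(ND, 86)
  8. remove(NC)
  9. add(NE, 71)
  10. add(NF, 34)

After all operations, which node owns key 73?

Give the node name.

Op 1: add NA@19 -> ring=[19:NA]
Op 2: route key 77: none >= 77, wrap to smallest pos 19 -> NA
Op 3: add NB@79 -> ring=[19:NA,79:NB]
Op 4: route key 72: smallest pos >= 72 is 79 -> NB
Op 5: add NC@77 -> ring=[19:NA,77:NC,79:NB]
Op 6: route key 18: smallest pos >= 18 is 19 -> NA
Op 7: add ND@86 -> ring=[19:NA,77:NC,79:NB,86:ND]
Op 8: remove NC -> ring=[19:NA,79:NB,86:ND]
Op 9: add NE@71 -> ring=[19:NA,71:NE,79:NB,86:ND]
Op 10: add NF@34 -> ring=[19:NA,34:NF,71:NE,79:NB,86:ND]
Final route key 73: smallest pos >= 73 is 79 -> NB

Answer: NB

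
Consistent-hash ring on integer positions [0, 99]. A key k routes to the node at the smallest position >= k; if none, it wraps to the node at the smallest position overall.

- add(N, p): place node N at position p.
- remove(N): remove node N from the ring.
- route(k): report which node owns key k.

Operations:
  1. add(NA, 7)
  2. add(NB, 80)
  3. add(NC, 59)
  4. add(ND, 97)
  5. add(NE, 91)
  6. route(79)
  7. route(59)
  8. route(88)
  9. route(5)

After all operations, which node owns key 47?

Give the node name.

Answer: NC

Derivation:
Op 1: add NA@7 -> ring=[7:NA]
Op 2: add NB@80 -> ring=[7:NA,80:NB]
Op 3: add NC@59 -> ring=[7:NA,59:NC,80:NB]
Op 4: add ND@97 -> ring=[7:NA,59:NC,80:NB,97:ND]
Op 5: add NE@91 -> ring=[7:NA,59:NC,80:NB,91:NE,97:ND]
Op 6: route key 79: smallest pos >= 79 is 80 -> NB
Op 7: route key 59: smallest pos >= 59 is 59 -> NC
Op 8: route key 88: smallest pos >= 88 is 91 -> NE
Op 9: route key 5: smallest pos >= 5 is 7 -> NA
Final route key 47: smallest pos >= 47 is 59 -> NC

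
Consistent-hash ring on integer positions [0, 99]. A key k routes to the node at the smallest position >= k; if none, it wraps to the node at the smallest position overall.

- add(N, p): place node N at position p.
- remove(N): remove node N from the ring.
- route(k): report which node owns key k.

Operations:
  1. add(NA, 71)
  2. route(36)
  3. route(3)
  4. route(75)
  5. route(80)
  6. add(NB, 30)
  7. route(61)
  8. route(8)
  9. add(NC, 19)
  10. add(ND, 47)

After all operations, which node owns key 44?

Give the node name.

Op 1: add NA@71 -> ring=[71:NA]
Op 2: route key 36: smallest pos >= 36 is 71 -> NA
Op 3: route key 3: smallest pos >= 3 is 71 -> NA
Op 4: route key 75: none >= 75, wrap to smallest pos 71 -> NA
Op 5: route key 80: none >= 80, wrap to smallest pos 71 -> NA
Op 6: add NB@30 -> ring=[30:NB,71:NA]
Op 7: route key 61: smallest pos >= 61 is 71 -> NA
Op 8: route key 8: smallest pos >= 8 is 30 -> NB
Op 9: add NC@19 -> ring=[19:NC,30:NB,71:NA]
Op 10: add ND@47 -> ring=[19:NC,30:NB,47:ND,71:NA]
Final route key 44: smallest pos >= 44 is 47 -> ND

Answer: ND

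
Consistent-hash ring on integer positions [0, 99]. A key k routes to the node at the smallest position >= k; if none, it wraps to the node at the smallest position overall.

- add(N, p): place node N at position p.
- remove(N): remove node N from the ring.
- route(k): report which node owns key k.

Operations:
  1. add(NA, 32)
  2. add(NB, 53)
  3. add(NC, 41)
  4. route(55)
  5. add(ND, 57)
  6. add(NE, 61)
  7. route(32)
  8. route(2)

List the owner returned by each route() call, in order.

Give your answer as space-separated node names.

Answer: NA NA NA

Derivation:
Op 1: add NA@32 -> ring=[32:NA]
Op 2: add NB@53 -> ring=[32:NA,53:NB]
Op 3: add NC@41 -> ring=[32:NA,41:NC,53:NB]
Op 4: route key 55: none >= 55, wrap to smallest pos 32 -> NA
Op 5: add ND@57 -> ring=[32:NA,41:NC,53:NB,57:ND]
Op 6: add NE@61 -> ring=[32:NA,41:NC,53:NB,57:ND,61:NE]
Op 7: route key 32: smallest pos >= 32 is 32 -> NA
Op 8: route key 2: smallest pos >= 2 is 32 -> NA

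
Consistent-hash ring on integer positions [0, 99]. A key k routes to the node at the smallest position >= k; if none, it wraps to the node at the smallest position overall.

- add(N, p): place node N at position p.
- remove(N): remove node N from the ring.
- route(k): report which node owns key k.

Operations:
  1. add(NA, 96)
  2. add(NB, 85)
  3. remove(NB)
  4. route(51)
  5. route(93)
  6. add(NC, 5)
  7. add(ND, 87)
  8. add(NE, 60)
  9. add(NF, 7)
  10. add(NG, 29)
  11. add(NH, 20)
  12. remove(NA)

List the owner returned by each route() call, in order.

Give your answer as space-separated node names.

Answer: NA NA

Derivation:
Op 1: add NA@96 -> ring=[96:NA]
Op 2: add NB@85 -> ring=[85:NB,96:NA]
Op 3: remove NB -> ring=[96:NA]
Op 4: route key 51: smallest pos >= 51 is 96 -> NA
Op 5: route key 93: smallest pos >= 93 is 96 -> NA
Op 6: add NC@5 -> ring=[5:NC,96:NA]
Op 7: add ND@87 -> ring=[5:NC,87:ND,96:NA]
Op 8: add NE@60 -> ring=[5:NC,60:NE,87:ND,96:NA]
Op 9: add NF@7 -> ring=[5:NC,7:NF,60:NE,87:ND,96:NA]
Op 10: add NG@29 -> ring=[5:NC,7:NF,29:NG,60:NE,87:ND,96:NA]
Op 11: add NH@20 -> ring=[5:NC,7:NF,20:NH,29:NG,60:NE,87:ND,96:NA]
Op 12: remove NA -> ring=[5:NC,7:NF,20:NH,29:NG,60:NE,87:ND]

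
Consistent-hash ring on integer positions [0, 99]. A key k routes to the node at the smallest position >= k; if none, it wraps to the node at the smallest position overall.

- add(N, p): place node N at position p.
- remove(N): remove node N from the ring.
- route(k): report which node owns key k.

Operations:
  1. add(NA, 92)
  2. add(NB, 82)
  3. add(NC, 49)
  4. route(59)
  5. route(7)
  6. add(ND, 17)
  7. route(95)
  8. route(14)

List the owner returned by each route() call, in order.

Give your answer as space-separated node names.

Op 1: add NA@92 -> ring=[92:NA]
Op 2: add NB@82 -> ring=[82:NB,92:NA]
Op 3: add NC@49 -> ring=[49:NC,82:NB,92:NA]
Op 4: route key 59: smallest pos >= 59 is 82 -> NB
Op 5: route key 7: smallest pos >= 7 is 49 -> NC
Op 6: add ND@17 -> ring=[17:ND,49:NC,82:NB,92:NA]
Op 7: route key 95: none >= 95, wrap to smallest pos 17 -> ND
Op 8: route key 14: smallest pos >= 14 is 17 -> ND

Answer: NB NC ND ND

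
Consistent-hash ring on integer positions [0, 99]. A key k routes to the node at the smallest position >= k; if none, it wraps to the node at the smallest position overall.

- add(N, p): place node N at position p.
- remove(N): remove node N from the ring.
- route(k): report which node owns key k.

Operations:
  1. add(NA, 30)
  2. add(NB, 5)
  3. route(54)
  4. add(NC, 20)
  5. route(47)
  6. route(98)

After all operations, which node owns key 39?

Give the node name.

Op 1: add NA@30 -> ring=[30:NA]
Op 2: add NB@5 -> ring=[5:NB,30:NA]
Op 3: route key 54: none >= 54, wrap to smallest pos 5 -> NB
Op 4: add NC@20 -> ring=[5:NB,20:NC,30:NA]
Op 5: route key 47: none >= 47, wrap to smallest pos 5 -> NB
Op 6: route key 98: none >= 98, wrap to smallest pos 5 -> NB
Final route key 39: none >= 39, wrap to smallest pos 5 -> NB

Answer: NB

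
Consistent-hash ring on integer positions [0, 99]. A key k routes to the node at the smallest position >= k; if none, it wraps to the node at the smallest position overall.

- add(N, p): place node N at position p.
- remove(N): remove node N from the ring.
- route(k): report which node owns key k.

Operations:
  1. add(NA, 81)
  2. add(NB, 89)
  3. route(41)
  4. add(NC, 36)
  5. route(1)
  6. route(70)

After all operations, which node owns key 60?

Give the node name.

Answer: NA

Derivation:
Op 1: add NA@81 -> ring=[81:NA]
Op 2: add NB@89 -> ring=[81:NA,89:NB]
Op 3: route key 41: smallest pos >= 41 is 81 -> NA
Op 4: add NC@36 -> ring=[36:NC,81:NA,89:NB]
Op 5: route key 1: smallest pos >= 1 is 36 -> NC
Op 6: route key 70: smallest pos >= 70 is 81 -> NA
Final route key 60: smallest pos >= 60 is 81 -> NA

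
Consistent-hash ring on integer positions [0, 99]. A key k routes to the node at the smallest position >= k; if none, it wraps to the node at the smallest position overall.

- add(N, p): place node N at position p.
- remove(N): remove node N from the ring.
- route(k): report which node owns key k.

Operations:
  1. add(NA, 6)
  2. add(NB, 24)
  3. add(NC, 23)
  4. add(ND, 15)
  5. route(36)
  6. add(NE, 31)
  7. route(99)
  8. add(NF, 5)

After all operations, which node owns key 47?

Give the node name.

Op 1: add NA@6 -> ring=[6:NA]
Op 2: add NB@24 -> ring=[6:NA,24:NB]
Op 3: add NC@23 -> ring=[6:NA,23:NC,24:NB]
Op 4: add ND@15 -> ring=[6:NA,15:ND,23:NC,24:NB]
Op 5: route key 36: none >= 36, wrap to smallest pos 6 -> NA
Op 6: add NE@31 -> ring=[6:NA,15:ND,23:NC,24:NB,31:NE]
Op 7: route key 99: none >= 99, wrap to smallest pos 6 -> NA
Op 8: add NF@5 -> ring=[5:NF,6:NA,15:ND,23:NC,24:NB,31:NE]
Final route key 47: none >= 47, wrap to smallest pos 5 -> NF

Answer: NF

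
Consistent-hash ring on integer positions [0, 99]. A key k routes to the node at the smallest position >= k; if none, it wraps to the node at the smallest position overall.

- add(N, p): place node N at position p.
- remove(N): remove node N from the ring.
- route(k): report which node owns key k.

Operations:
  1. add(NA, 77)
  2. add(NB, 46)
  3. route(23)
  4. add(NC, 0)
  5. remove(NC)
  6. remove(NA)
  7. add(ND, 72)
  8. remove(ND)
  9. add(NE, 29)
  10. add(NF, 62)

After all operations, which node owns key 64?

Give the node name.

Op 1: add NA@77 -> ring=[77:NA]
Op 2: add NB@46 -> ring=[46:NB,77:NA]
Op 3: route key 23: smallest pos >= 23 is 46 -> NB
Op 4: add NC@0 -> ring=[0:NC,46:NB,77:NA]
Op 5: remove NC -> ring=[46:NB,77:NA]
Op 6: remove NA -> ring=[46:NB]
Op 7: add ND@72 -> ring=[46:NB,72:ND]
Op 8: remove ND -> ring=[46:NB]
Op 9: add NE@29 -> ring=[29:NE,46:NB]
Op 10: add NF@62 -> ring=[29:NE,46:NB,62:NF]
Final route key 64: none >= 64, wrap to smallest pos 29 -> NE

Answer: NE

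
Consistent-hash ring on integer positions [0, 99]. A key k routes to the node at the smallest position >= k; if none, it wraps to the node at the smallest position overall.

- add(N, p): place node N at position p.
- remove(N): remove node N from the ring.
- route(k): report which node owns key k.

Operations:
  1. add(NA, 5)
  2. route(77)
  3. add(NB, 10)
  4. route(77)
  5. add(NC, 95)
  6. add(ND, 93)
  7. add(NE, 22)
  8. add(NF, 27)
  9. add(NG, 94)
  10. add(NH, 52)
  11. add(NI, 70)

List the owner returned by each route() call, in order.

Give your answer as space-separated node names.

Op 1: add NA@5 -> ring=[5:NA]
Op 2: route key 77: none >= 77, wrap to smallest pos 5 -> NA
Op 3: add NB@10 -> ring=[5:NA,10:NB]
Op 4: route key 77: none >= 77, wrap to smallest pos 5 -> NA
Op 5: add NC@95 -> ring=[5:NA,10:NB,95:NC]
Op 6: add ND@93 -> ring=[5:NA,10:NB,93:ND,95:NC]
Op 7: add NE@22 -> ring=[5:NA,10:NB,22:NE,93:ND,95:NC]
Op 8: add NF@27 -> ring=[5:NA,10:NB,22:NE,27:NF,93:ND,95:NC]
Op 9: add NG@94 -> ring=[5:NA,10:NB,22:NE,27:NF,93:ND,94:NG,95:NC]
Op 10: add NH@52 -> ring=[5:NA,10:NB,22:NE,27:NF,52:NH,93:ND,94:NG,95:NC]
Op 11: add NI@70 -> ring=[5:NA,10:NB,22:NE,27:NF,52:NH,70:NI,93:ND,94:NG,95:NC]

Answer: NA NA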